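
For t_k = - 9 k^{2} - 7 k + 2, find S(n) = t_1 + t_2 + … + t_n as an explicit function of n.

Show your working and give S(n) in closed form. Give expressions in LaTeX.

S(n) = n \left(- 3 n^{2} - 8 n - 3\right)

r(k) = (9*k**2 + 25*k + 14)/(9*k**2 + 7*k - 2) after simplifying.
A = 1, B = 1, C = k**2 + 7*k/9 - 2/9.
f must satisfy (1)·f(k+1) − (1)·f(k) = k**2 + 7*k/9 - 2/9.
From deg A=0, deg B=0, deg C=2: d=3.
Solving with deg f ≤ 3: f(k) = k*(k + 1)*(3*k - 4)/9.
Get s_k = R·t_k = k*(-3*k**2 + k + 4) with R(k) = B(k−1)f(k)/C(k) = k*(3*k - 4)/(9*k - 2).
Verify: -9*k**2 - 7*k + 2 matches t_k.
Evaluate: s_(n+1) = -3*n**3 - 8*n**2 - 3*n + 2; subtract s_(1) = 2 ⇒ S(n) = n*(-3*n**2 - 8*n - 3).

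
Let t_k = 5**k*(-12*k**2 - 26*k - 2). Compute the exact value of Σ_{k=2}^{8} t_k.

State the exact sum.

The ratio is 5*(6*k**2 + 25*k + 20)/(6*k**2 + 13*k + 1).
Factor: A=5; B=1; C=k**2 + 13*k/6 + 1/6.
Solve (5)·f(k+1) − (1)·f(k) = k**2 + 13*k/6 + 1/6.
d = 2 from the (0,0,2) case.
Solve for f: f(k) = (k - 1)*(3*k + 2)/12 (degree 2 ≤ 2).
So s_k = (B(k−1)f/C)·t_k = ((k - 1)*(3*k + 2)/(2*(6*k**2 + 13*k + 1)))·t_k = 5**k*(-3*k**2 + k + 2).
Verify: 5**k*(-12*k**2 - 26*k - 2) matches t_k.
Σ_(k=2)^(8) t_k = s_(9) − s_(2) = -453125000 − (-200) = -453124800.

Σ = -453124800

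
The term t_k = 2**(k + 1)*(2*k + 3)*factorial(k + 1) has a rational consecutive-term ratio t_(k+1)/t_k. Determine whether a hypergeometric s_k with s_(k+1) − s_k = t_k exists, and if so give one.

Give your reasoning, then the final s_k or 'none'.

s_k = 2**(k + 1)*factorial(k + 1)

Ratio r(k) = 2*(k + 2)*(2*k + 5)/(2*k + 3).
Factor: A=2*k + 4; B=1; C=k + 3/2.
Key eq: (2*k + 4)·f(k+1) = (1)·f(k) + (k + 3/2).
From deg A=1, deg B=0, deg C=1: d=0.
Match coefficients ⇒ f(k) = 1/2.
Then R = B(k−1)f/C = 1/(2*k + 3), so s_k = R(k)·t_k = 2**(k + 1)*factorial(k + 1).
Δs = 2**(k + 1)*(2*k + 3)*factorial(k + 1), as required.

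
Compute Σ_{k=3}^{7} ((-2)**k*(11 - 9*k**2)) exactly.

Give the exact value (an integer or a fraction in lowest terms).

Σ = 40288

t_(k+1)/t_k = 2*(11 - 9*(k + 1)**2)/(9*k**2 - 11).
A = -2, B = 1, C = k**2 - 11/9.
Key eq: (-2)·f(k+1) = (1)·f(k) + (k**2 - 11/9).
deg f ≤ 2 (via 0,0,2).
Match coefficients ⇒ f(k) = -(3*k**2 - 4*k - 3)/9.
Then R = B(k−1)f/C = -(3*k**2 - 4*k - 3)/(9*k**2 - 11), so s_k = R(k)·t_k = (-2)**k*(3*k**2 - 4*k - 3).
s_(k+1) − s_k = (-2)**k*(11 - 9*k**2) = t_k.
Σ_(k=3)^(7) t_k = s_(8) − s_(3) = 40192 − (-96) = 40288.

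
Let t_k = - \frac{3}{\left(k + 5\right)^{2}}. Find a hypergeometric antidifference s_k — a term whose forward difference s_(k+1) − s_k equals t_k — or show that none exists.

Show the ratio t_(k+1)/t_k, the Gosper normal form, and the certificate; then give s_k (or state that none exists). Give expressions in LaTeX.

none — t_k is not Gosper-summable

Compute t_(k+1)/t_k: get (k + 5)**2/(k + 6)**2.
Take A(k)=k**2 + 10*k + 25, B(k)=k**2 + 12*k + 36, C(k)=1.
Solve (k**2 + 10*k + 25)·f(k+1) − (k**2 + 10*k + 25)·f(k) = 1.
deg f ≤ 0 (via 2,2,0).
Write f(k) = c0. Then LHS − RHS = -1, requiring -1 = 0: contradictory. No certificate.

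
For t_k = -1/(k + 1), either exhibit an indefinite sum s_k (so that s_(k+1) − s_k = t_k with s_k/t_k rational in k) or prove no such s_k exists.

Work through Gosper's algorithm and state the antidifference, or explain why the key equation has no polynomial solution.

t_(k+1)/t_k = (k + 1)/(k + 2).
Gosper form: A/B · C(k+1)/C(k) with A=k + 1, B=k + 2, C=1.
f must satisfy (k + 1)·f(k+1) − (k + 1)·f(k) = 1.
d = 0 from the (1,1,0) case.
Write f(k) = c0. Then LHS − RHS = -1, requiring -1 = 0: contradictory. No certificate.

none — t_k is not Gosper-summable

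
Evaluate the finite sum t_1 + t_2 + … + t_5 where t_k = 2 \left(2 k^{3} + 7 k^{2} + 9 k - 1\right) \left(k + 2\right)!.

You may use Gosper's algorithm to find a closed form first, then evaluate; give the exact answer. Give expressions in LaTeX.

Σ = 5160972

Step 1: r(k) = (2*k**4 + 19*k**3 + 68*k**2 + 104*k + 51)/(2*k**3 + 7*k**2 + 9*k - 1).
A = k + 3, B = 1, C = k**3 + 7*k**2/2 + 9*k/2 - 1/2.
Set up (k + 3)·f(k+1) − (1)·f(k) − (k**3 + 7*k**2/2 + 9*k/2 - 1/2) = 0.
Degrees (1,0,3) ⇒ d ≤ 2.
Solving with deg f ≤ 2: f(k) = (2*k**2 - k - 2)/2.
Certificate R = B(k−1)f/C = (2*k**2 - k - 2)/(2*k**3 + 7*k**2 + 9*k - 1) gives s_k = 2*(2*k**2 - k - 2)*factorial(k + 2).
Δs = 2*(2*k**3 + 7*k**2 + 9*k - 1)*factorial(k + 2), as required.
Sum = s_(6) − s_(1); s_(6) = 5160960, s_(1) = -12 ⇒ 5160972.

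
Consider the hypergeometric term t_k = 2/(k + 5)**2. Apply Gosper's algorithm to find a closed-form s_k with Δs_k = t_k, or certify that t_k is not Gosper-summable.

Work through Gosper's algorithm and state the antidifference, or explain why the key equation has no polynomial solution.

none (Gosper's algorithm certifies no s_k)

Step 1: r(k) = (k + 5)**2/(k + 6)**2.
Gosper form: A/B · C(k+1)/C(k) with A=k**2 + 10*k + 25, B=k**2 + 12*k + 36, C=1.
Need (k**2 + 10*k + 25)·f(k+1) − (k**2 + 10*k + 25)·f(k) = 1.
From deg A=2, deg B=2, deg C=0: d=0.
Generic f = c0 gives residual -1; -1 = 0 cannot hold, so t_k is not Gosper-summable.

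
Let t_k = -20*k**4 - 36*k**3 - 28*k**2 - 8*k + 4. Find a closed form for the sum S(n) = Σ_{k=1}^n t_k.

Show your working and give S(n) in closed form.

t_(k+1)/t_k = (5*k**4 + 29*k**3 + 64*k**2 + 63*k + 22)/(5*k**4 + 9*k**3 + 7*k**2 + 2*k - 1).
Factor: A=1; B=1; C=k**4 + 9*k**3/5 + 7*k**2/5 + 2*k/5 - 1/5.
Set up (1)·f(k+1) − (1)·f(k) − (k**4 + 9*k**3/5 + 7*k**2/5 + 2*k/5 - 1/5) = 0.
From deg A=0, deg B=0, deg C=4: d=5.
Coefficient equations give f(k) = k*(k + 1)*(4*k**3 - 5*k**2 + 3*k - 4)/20.
R(k) = B(k−1)·f(k)/C(k) = k*(4*k**3 - 5*k**2 + 3*k - 4)/(4*(5*k**3 + 4*k**2 + 3*k - 1)); s_k = R·t_k = k*(-4*k**4 + k**3 + 2*k**2 + k + 4).
Check: Δs_k = -20*k**4 - 36*k**3 - 28*k**2 - 8*k + 4. ✓
Evaluate: s_(n+1) = -4*n**5 - 19*n**4 - 34*n**3 - 27*n**2 - 4*n + 4; subtract s_(1) = 4 ⇒ S(n) = n*(-4*n**4 - 19*n**3 - 34*n**2 - 27*n - 4).

S(n) = n*(-4*n**4 - 19*n**3 - 34*n**2 - 27*n - 4)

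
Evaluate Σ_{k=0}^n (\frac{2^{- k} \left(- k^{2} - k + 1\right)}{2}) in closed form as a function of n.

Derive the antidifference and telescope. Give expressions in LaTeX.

S(n) = \frac{2^{- n} \left(- 6 \cdot 2^{n} + n^{2} + 5 n + 7\right)}{2}

r(k) = (k + (k + 1)**2)/(2*(k**2 + k - 1)) after simplifying.
Normal form (A,B,C) = (1/2, 1, k**2 + k - 1).
Set up (1/2)·f(k+1) − (1)·f(k) − (k**2 + k - 1) = 0.
d = 2 from the (0,0,2) case.
Coefficient equations give f(k) = -2*(k**2 + 3*k + 3).
Certificate R = B(k−1)f/C = -2*(k**2 + 3*k + 3)/(k**2 + k - 1) gives s_k = (k**2 + 3*k + 3)/2**k.
Check: Δs_k = (-k**2 - k + 1)/(2*2**k). ✓
Evaluate: s_(n+1) = 2**(-n - 1)*(n**2 + 5*n + 7); subtract s_(0) = 3 ⇒ S(n) = (-6*2**n + n**2 + 5*n + 7)/(2*2**n).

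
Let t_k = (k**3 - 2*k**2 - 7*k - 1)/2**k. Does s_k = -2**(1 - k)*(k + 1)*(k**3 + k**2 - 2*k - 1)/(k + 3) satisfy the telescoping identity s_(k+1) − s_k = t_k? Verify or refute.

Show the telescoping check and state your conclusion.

s_(k+1) = (k + 2)*(2*k - (k + 1)**3 - (k + 1)**2 + 3)/(2**k*(k + 4))
s_(k+1) − s_k = (k**5 + 3*k**4 - 15*k**3 - 52*k**2 - 39*k - 2)/(2**k*(k**2 + 7*k + 12))
(s_(k+1) − s_k) − t_k = 2**(1 - k)*(-k**4 - 3*k**3 + 11*k**2 + 26*k + 5)/(k**2 + 7*k + 12)

Invalid: residual 2**(1 - k)*(-k**4 - 3*k**3 + 11*k**2 + 26*k + 5)/(k**2 + 7*k + 12) ≠ 0.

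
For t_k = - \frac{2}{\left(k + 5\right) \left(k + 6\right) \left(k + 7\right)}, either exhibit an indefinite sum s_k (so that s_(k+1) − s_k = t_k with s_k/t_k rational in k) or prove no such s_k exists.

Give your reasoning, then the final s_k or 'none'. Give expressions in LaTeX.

r(k) = (k + 5)/(k + 8) after simplifying.
A = k + 5, B = k + 8, C = 1.
Set up (k + 5)·f(k+1) − (k + 7)·f(k) − (1) = 0.
Bound: deg f ≤ 2.
Solving with deg f ≤ 2: f(k) = k*(k + 11)/60.
So s_k = (B(k−1)f/C)·t_k = (k*(k + 7)*(k + 11)/60)·t_k = k*(-k - 11)/(30*(k + 5)*(k + 6)).
Verify: -2/(k**3 + 18*k**2 + 107*k + 210) matches t_k.

s_k = \frac{k \left(- k - 11\right)}{30 \left(k + 5\right) \left(k + 6\right)}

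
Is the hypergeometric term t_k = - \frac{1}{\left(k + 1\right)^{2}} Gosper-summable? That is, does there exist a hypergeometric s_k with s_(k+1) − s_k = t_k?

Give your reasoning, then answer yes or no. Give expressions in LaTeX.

r(k) = (k + 1)**2/(k + 2)**2 after simplifying.
Gosper form: A/B · C(k+1)/C(k) with A=k**2 + 2*k + 1, B=k**2 + 4*k + 4, C=1.
Key eq: (k**2 + 2*k + 1)·f(k+1) = (k**2 + 2*k + 1)·f(k) + (1).
deg f ≤ 0 (via 2,2,0).
Generic f = c0 gives residual -1; -1 = 0 cannot hold, so t_k is not Gosper-summable.

No — t_k has no hypergeometric antidifference.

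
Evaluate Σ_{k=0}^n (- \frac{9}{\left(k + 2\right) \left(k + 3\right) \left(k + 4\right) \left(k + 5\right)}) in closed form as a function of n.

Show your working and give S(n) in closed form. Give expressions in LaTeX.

S(n) = \frac{- n^{3} - 12 n^{2} - 47 n - 36}{8 \left(n^{3} + 12 n^{2} + 47 n + 60\right)}

t_(k+1)/t_k = (k + 2)/(k + 6).
So A=k + 2 and B=k + 6, with C=1.
f must satisfy (k + 2)·f(k+1) − (k + 5)·f(k) = 1.
Bound: deg f ≤ 3.
Solve for f: f(k) = k*(k**2 + 9*k + 26)/72 (degree 3 ≤ 3).
Then R = B(k−1)f/C = k*(k + 5)*(k**2 + 9*k + 26)/72, so s_k = R(k)·t_k = k*(-k**2 - 9*k - 26)/(8*(k + 2)*(k + 3)*(k + 4)).
Check: Δs_k = -9/(k**4 + 14*k**3 + 71*k**2 + 154*k + 120). ✓
Σ_(k=0)^n t_k = s_(n+1) − s_(0) = ((-n**3 - 12*n**2 - 47*n - 36)/(8*(n**3 + 12*n**2 + 47*n + 60))) − (0), i.e. (-n**3 - 12*n**2 - 47*n - 36)/(8*(n**3 + 12*n**2 + 47*n + 60)).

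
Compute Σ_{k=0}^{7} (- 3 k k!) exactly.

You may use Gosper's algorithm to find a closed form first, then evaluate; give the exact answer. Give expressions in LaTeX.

Compute t_(k+1)/t_k: get (k + 1)**2/k.
A = k + 1, B = 1, C = k.
f must satisfy (k + 1)·f(k+1) − (1)·f(k) = k.
Degrees (1,0,1) ⇒ d ≤ 0.
Solving with deg f ≤ 0: f(k) = 1.
So s_k = (B(k−1)f/C)·t_k = (1/k)·t_k = -3*factorial(k).
s_(k+1) − s_k = -3*k*factorial(k) = t_k.
Telescoping: Σ = s_(8) − s_(0) = -120960 − (-3) = -120957.

Σ = -120957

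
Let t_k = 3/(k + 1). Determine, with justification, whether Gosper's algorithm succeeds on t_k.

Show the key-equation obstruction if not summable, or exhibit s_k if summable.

Ratio r(k) = (k + 1)/(k + 2).
So A=k + 1 and B=k + 2, with C=1.
Set up (k + 1)·f(k+1) − (k + 1)·f(k) − (1) = 0.
Bound: deg f ≤ 0.
Generic f = c0 gives residual -1; -1 = 0 cannot hold, so t_k is not Gosper-summable.

No. Not Gosper-summable.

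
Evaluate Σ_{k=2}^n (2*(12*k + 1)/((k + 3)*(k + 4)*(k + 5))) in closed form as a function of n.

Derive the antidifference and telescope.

S(n) = (17*n**2 + 9*n - 26)/(6*(n**2 + 9*n + 20))

Compute t_(k+1)/t_k: get (k + 3)*(12*k + 13)/((k + 6)*(12*k + 1)).
Take A(k)=k + 3, B(k)=k + 6, C(k)=k + 1/12.
Need (k + 3)·f(k+1) − (k + 5)·f(k) = k + 1/12.
deg f ≤ 2 (via 1,1,1).
Solve for f: f(k) = k*(37*k - 29)/288 (degree 2 ≤ 2).
So s_k = (B(k−1)f/C)·t_k = (k*(k + 5)*(37*k - 29)/(24*(12*k + 1)))·t_k = k*(37*k - 29)/(12*(k + 3)*(k + 4)).
s_(k+1) − s_k = 2*(12*k + 1)/(k**3 + 12*k**2 + 47*k + 60) = t_k.
Telescope: S(n) = s_(n+1) − s_(2) = (37*n**2 + 45*n + 8)/(12*(n**2 + 9*n + 20)) − (1/4) = (17*n**2 + 9*n - 26)/(6*(n**2 + 9*n + 20)).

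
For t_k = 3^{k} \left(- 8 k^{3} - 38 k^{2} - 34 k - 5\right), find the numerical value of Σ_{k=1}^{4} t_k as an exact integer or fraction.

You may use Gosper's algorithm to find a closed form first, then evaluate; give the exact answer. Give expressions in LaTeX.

Σ = -122952

Ratio r(k) = 3*(8*k**3 + 62*k**2 + 134*k + 85)/(8*k**3 + 38*k**2 + 34*k + 5).
Normal form (A,B,C) = (3, 1, k**3 + 19*k**2/4 + 17*k/4 + 5/8).
f must satisfy (3)·f(k+1) − (1)·f(k) = k**3 + 19*k**2/4 + 17*k/4 + 5/8.
Degrees (0,0,3) ⇒ d ≤ 3.
A polynomial solution: f(k) = (4*k**3 + k**2 - 4*k + 1)/8.
Certificate R = B(k−1)f/C = (4*k**3 + k**2 - 4*k + 1)/(8*k**3 + 38*k**2 + 34*k + 5) gives s_k = 3**k*(-4*k**3 - k**2 + 4*k - 1).
Check: Δs_k = 3**k*(-8*k**3 - 38*k**2 - 34*k - 5). ✓
Telescoping: Σ = s_(5) − s_(1) = -122958 − (-6) = -122952.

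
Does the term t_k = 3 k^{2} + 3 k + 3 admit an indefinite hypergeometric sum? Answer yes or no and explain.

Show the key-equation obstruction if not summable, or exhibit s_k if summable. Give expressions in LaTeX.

Yes. s_k = k \left(k^{2} + 2\right).

Step 1: r(k) = (k + (k + 1)**2 + 2)/(k**2 + k + 1).
A = 1, B = 1, C = k**2 + k + 1.
Set up (1)·f(k+1) − (1)·f(k) − (k**2 + k + 1) = 0.
From deg A=0, deg B=0, deg C=2: d=3.
A polynomial solution: f(k) = k*(k**2 + 2)/3.
Certificate R = B(k−1)f/C = k*(k**2 + 2)/(3*(k**2 + k + 1)) gives s_k = k*(k**2 + 2).
s_(k+1) − s_k = 3*k**2 + 3*k + 3 = t_k.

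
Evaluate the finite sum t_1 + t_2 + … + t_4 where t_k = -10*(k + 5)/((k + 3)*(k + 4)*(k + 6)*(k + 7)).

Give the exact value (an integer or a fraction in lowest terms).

r(k) = (k + 3)*(k + 6)**2/((k + 5)**2*(k + 8)) after simplifying.
Factor: A=k + 3; B=k + 8; C=k**2 + 10*k + 25.
Need (k + 3)·f(k+1) − (k + 7)·f(k) = k**2 + 10*k + 25.
Degrees (1,1,2) ⇒ d ≤ 4.
Solving with deg f ≤ 4: f(k) = k*(k + 4)*(k + 5)*(k + 9)/36.
Then R = B(k−1)f/C = k*(k + 4)*(k + 7)*(k + 9)/(36*(k + 5)), so s_k = R(k)·t_k = 5*k*(-k - 9)/(18*(k**2 + 9*k + 18)).
Check: Δs_k = 10*(-k - 5)/(k**4 + 20*k**3 + 145*k**2 + 450*k + 504). ✓
Sum = s_(5) − s_(1); s_(5) = -175/792, s_(1) = -25/252 ⇒ -75/616.

Σ = -75/616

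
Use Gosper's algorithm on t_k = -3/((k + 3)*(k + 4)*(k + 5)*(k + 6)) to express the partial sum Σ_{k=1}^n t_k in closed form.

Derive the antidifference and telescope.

S(n) = n*(-n**2 - 15*n - 74)/(120*(n**3 + 15*n**2 + 74*n + 120))

Step 1: r(k) = (k + 3)/(k + 7).
Take A(k)=k + 3, B(k)=k + 7, C(k)=1.
Solve (k + 3)·f(k+1) − (k + 6)·f(k) = 1.
From deg A=1, deg B=1, deg C=0: d=3.
Match coefficients ⇒ f(k) = k*(k**2 + 12*k + 47)/180.
So s_k = (B(k−1)f/C)·t_k = (k*(k + 6)*(k**2 + 12*k + 47)/180)·t_k = k*(-k**2 - 12*k - 47)/(60*(k + 3)*(k + 4)*(k + 5)).
Δs = -3/(k**4 + 18*k**3 + 119*k**2 + 342*k + 360), as required.
s_(n+1) = (-n**3 - 15*n**2 - 74*n - 60)/(60*(n**3 + 15*n**2 + 74*n + 120)) and s_(1) = -1/120, so S(n) = n*(-n**2 - 15*n - 74)/(120*(n**3 + 15*n**2 + 74*n + 120)).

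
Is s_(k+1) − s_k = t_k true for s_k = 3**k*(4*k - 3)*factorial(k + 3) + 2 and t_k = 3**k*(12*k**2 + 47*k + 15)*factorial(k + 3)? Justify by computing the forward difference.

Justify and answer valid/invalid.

valid (s_(k+1) − s_k reduces to t_k)

s_(k+1) = 3**(k + 1)*(4*k + 1)*factorial(k + 4) + 2
s_(k+1) − s_k = 3**k*(12*k**2 + 47*k + 15)*factorial(k + 3)
(s_(k+1) − s_k) − t_k = 0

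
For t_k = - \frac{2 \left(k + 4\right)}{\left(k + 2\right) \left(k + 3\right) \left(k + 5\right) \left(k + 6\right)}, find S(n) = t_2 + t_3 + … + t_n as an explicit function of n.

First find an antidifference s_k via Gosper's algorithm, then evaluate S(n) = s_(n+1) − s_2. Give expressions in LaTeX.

t_(k+1)/t_k = (k + 2)*(k + 5)**2/((k + 4)**2*(k + 7)).
Normal form (A,B,C) = (k + 2, k + 7, k**2 + 8*k + 16).
Solve (k + 2)·f(k+1) − (k + 6)·f(k) = k**2 + 8*k + 16.
deg f ≤ 4 (via 1,1,2).
Match coefficients ⇒ f(k) = k*(k + 3)*(k + 4)*(k + 7)/20.
Then R = B(k−1)f/C = k*(k + 3)*(k + 6)*(k + 7)/(20*(k + 4)), so s_k = R(k)·t_k = k*(-k - 7)/(10*(k**2 + 7*k + 10)).
Δs = 2*(-k - 4)/(k**4 + 16*k**3 + 91*k**2 + 216*k + 180), as required.
Σ_(k=2)^n t_k = s_(n+1) − s_(2) = ((-n**2 - 9*n - 8)/(10*(n**2 + 9*n + 18))) − (-9/140), i.e. (-n**2 - 9*n + 10)/(28*(n**2 + 9*n + 18)).

S(n) = \frac{- n^{2} - 9 n + 10}{28 \left(n^{2} + 9 n + 18\right)}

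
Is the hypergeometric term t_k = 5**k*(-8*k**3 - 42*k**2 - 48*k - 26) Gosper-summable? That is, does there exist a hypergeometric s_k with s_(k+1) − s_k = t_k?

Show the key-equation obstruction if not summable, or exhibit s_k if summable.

Yes. s_k = 5**k*(-2*k**3 - 3*k**2 + 3*k - 4).

Ratio r(k) = 5*(4*k**3 + 33*k**2 + 78*k + 62)/(4*k**3 + 21*k**2 + 24*k + 13).
Gosper form: A/B · C(k+1)/C(k) with A=5, B=1, C=k**3 + 21*k**2/4 + 6*k + 13/4.
Set up (5)·f(k+1) − (1)·f(k) − (k**3 + 21*k**2/4 + 6*k + 13/4) = 0.
d = 3 from the (0,0,3) case.
Solve for f: f(k) = (2*k**3 + 3*k**2 - 3*k + 4)/8 (degree 3 ≤ 3).
Get s_k = R·t_k = 5**k*(-2*k**3 - 3*k**2 + 3*k - 4) with R(k) = B(k−1)f(k)/C(k) = (2*k**3 + 3*k**2 - 3*k + 4)/(2*(4*k**3 + 21*k**2 + 24*k + 13)).
Verify: 5**k*(-8*k**3 - 42*k**2 - 48*k - 26) matches t_k.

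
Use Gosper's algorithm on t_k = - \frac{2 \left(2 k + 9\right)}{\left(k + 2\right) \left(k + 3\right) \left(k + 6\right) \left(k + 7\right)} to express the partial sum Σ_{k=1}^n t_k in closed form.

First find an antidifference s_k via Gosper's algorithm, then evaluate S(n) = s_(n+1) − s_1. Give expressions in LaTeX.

S(n) = \frac{2 n \left(- n - 10\right)}{21 \left(n^{2} + 10 n + 21\right)}

t_(k+1)/t_k = (k + 2)*(k + 6)*(2*k + 11)/((k + 4)*(k + 8)*(2*k + 9)).
Take A(k)=k + 2, B(k)=k + 8, C(k)=k**3 + 27*k**2/2 + 121*k/2 + 90.
f must satisfy (k + 2)·f(k+1) − (k + 7)·f(k) = k**3 + 27*k**2/2 + 121*k/2 + 90.
d = 5 from the (1,1,3) case.
A polynomial solution: f(k) = k*(k + 3)*(k + 4)*(k + 5)*(k + 8)/24.
So s_k = (B(k−1)f/C)·t_k = (k*(k + 3)*(k + 7)*(k + 8)/(12*(2*k + 9)))·t_k = k*(-k - 8)/(6*(k**2 + 8*k + 12)).
s_(k+1) − s_k = 2*(-2*k - 9)/(k**4 + 18*k**3 + 113*k**2 + 288*k + 252) = t_k.
s_(n+1) = (-n**2 - 10*n - 9)/(6*(n**2 + 10*n + 21)) and s_(1) = -1/14, so S(n) = 2*n*(-n - 10)/(21*(n**2 + 10*n + 21)).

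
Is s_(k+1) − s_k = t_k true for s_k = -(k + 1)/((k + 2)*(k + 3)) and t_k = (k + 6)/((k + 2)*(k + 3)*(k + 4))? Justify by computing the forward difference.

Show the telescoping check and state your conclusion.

s_(k+1) = (-k - 2)/((k + 3)*(k + 4))
s_(k+1) − s_k = k/(k**3 + 9*k**2 + 26*k + 24)
(s_(k+1) − s_k) − t_k = -6/(k**3 + 9*k**2 + 26*k + 24)

Invalid: residual -6/(k**3 + 9*k**2 + 26*k + 24) ≠ 0.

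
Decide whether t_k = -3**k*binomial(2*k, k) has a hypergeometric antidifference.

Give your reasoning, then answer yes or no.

No — key equation has no polynomial f.

The ratio is 6*(2*k + 1)/(k + 1).
Factor: A=12*k + 6; B=k + 1; C=1.
Need (12*k + 6)·f(k+1) − (k)·f(k) = 1.
deg f ≤ -1 (via 1,1,0).
Negative degree bound (-1): no f exists, t_k not Gosper-summable.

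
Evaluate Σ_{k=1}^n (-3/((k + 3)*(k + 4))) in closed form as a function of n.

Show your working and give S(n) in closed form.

S(n) = -3*n/(4*n + 16)

Ratio r(k) = (k + 3)/(k + 5).
Factor: A=k + 3; B=k + 5; C=1.
Key eq: (k + 3)·f(k+1) = (k + 4)·f(k) + (1).
deg f ≤ 1 (via 1,1,0).
Match coefficients ⇒ f(k) = k/3.
So s_k = (B(k−1)f/C)·t_k = (k*(k + 4)/3)·t_k = -k/(k + 3).
Δs = -3/(k**2 + 7*k + 12), as required.
s_(n+1) = (-n - 1)/(n + 4) and s_(1) = -1/4, so S(n) = -3*n/(4*n + 16).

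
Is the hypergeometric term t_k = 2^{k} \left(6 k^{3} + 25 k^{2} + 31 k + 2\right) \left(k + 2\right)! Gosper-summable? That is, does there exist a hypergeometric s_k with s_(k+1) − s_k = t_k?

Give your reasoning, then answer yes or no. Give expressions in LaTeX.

Step 1: r(k) = 2*(6*k**4 + 61*k**3 + 228*k**2 + 361*k + 192)/(6*k**3 + 25*k**2 + 31*k + 2).
Normal form (A,B,C) = (2*k + 6, 1, k**3 + 25*k**2/6 + 31*k/6 + 1/3).
Set up (2*k + 6)·f(k+1) − (1)·f(k) − (k**3 + 25*k**2/6 + 31*k/6 + 1/3) = 0.
Bound: deg f ≤ 2.
Match coefficients ⇒ f(k) = (k - 1)*(3*k + 2)/6.
Get s_k = R·t_k = 2**k*(k - 1)*(3*k + 2)*factorial(k + 2) with R(k) = B(k−1)f(k)/C(k) = (k - 1)*(3*k + 2)/(6*k**3 + 25*k**2 + 31*k + 2).
Δs = 2**k*(6*k**3 + 25*k**2 + 31*k + 2)*factorial(k + 2), as required.

Yes. s_k = 2^{k} \left(k - 1\right) \left(3 k + 2\right) \left(k + 2\right)!.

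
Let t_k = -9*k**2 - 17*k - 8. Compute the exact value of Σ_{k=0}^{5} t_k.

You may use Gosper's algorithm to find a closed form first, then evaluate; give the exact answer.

Σ = -798

t_(k+1)/t_k = (9*k**2 + 35*k + 34)/(9*k**2 + 17*k + 8).
Factor: A=1; B=1; C=k**2 + 17*k/9 + 8/9.
Need (1)·f(k+1) − (1)·f(k) = k**2 + 17*k/9 + 8/9.
Bound: deg f ≤ 3.
Match coefficients ⇒ f(k) = k*(k + 1)*(3*k + 1)/9.
Certificate R = B(k−1)f/C = k*(3*k + 1)/(9*k + 8) gives s_k = k*(-3*k**2 - 4*k - 1).
Δs = -9*k**2 - 17*k - 8, as required.
Evaluate s at k=6 and k=0: -798 and 0; difference -798.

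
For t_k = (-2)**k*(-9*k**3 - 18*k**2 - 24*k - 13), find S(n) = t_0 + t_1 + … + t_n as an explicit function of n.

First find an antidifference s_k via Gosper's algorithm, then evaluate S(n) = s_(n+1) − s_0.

S(n) = -6*(-2)**n*n**3 - 18*(-2)**n*n**2 - 22*(-2)**n*n - 12*(-2)**n - 1

Compute t_(k+1)/t_k: get 2*(-9*k**3 - 45*k**2 - 87*k - 64)/(9*k**3 + 18*k**2 + 24*k + 13).
Take A(k)=-2, B(k)=1, C(k)=k**3 + 2*k**2 + 8*k/3 + 13/9.
Set up (-2)·f(k+1) − (1)·f(k) − (k**3 + 2*k**2 + 8*k/3 + 13/9) = 0.
Degrees (0,0,3) ⇒ d ≤ 3.
Solve for f: f(k) = -(3*k**3 + 2*k + 1)/9 (degree 3 ≤ 3).
R(k) = B(k−1)·f(k)/C(k) = -(3*k**3 + 2*k + 1)/(9*k**3 + 18*k**2 + 24*k + 13); s_k = R·t_k = (-2)**k*(3*k**3 + 2*k + 1).
Δs = (-2)**k*(-9*k**3 - 18*k**2 - 24*k - 13), as required.
Σ_(k=0)^n t_k = s_(n+1) − s_(0) = ((-2)**(n + 1)*(3*n**3 + 9*n**2 + 11*n + 6)) − (1), i.e. -6*(-2)**n*n**3 - 18*(-2)**n*n**2 - 22*(-2)**n*n - 12*(-2)**n - 1.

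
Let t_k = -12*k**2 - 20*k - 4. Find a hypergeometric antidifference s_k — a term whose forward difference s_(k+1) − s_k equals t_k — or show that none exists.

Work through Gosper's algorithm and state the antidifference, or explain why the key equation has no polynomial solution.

s_k = 4*k*(-k**2 - k + 1)

Ratio r(k) = (3*k**2 + 11*k + 9)/(3*k**2 + 5*k + 1).
Gosper form: A/B · C(k+1)/C(k) with A=1, B=1, C=k**2 + 5*k/3 + 1/3.
Solve (1)·f(k+1) − (1)·f(k) = k**2 + 5*k/3 + 1/3.
From deg A=0, deg B=0, deg C=2: d=3.
A polynomial solution: f(k) = k*(k**2 + k - 1)/3.
So s_k = (B(k−1)f/C)·t_k = (k*(k**2 + k - 1)/(3*k**2 + 5*k + 1))·t_k = 4*k*(-k**2 - k + 1).
Check: Δs_k = -12*k**2 - 20*k - 4. ✓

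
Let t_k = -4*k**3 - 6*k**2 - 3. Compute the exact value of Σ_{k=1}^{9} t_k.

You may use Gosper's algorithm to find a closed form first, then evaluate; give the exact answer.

Σ = -9837

r(k) = (4*(k + 1)**3 + 6*(k + 1)**2 + 3)/(4*k**3 + 6*k**2 + 3) after simplifying.
Normal form (A,B,C) = (1, 1, k**3 + 3*k**2/2 + 3/4).
Key eq: (1)·f(k+1) = (1)·f(k) + (k**3 + 3*k**2/2 + 3/4).
Degrees (0,0,3) ⇒ d ≤ 4.
Match coefficients ⇒ f(k) = k*(k + 2)*(k**2 - 2*k + 2)/4.
R(k) = B(k−1)·f(k)/C(k) = k*(k + 2)*(k**2 - 2*k + 2)/(4*k**3 + 6*k**2 + 3); s_k = R·t_k = k*(-k**3 + 2*k - 4).
Δs = -4*k**3 - 6*k**2 - 3, as required.
Evaluate s at k=10 and k=1: -9840 and -3; difference -9837.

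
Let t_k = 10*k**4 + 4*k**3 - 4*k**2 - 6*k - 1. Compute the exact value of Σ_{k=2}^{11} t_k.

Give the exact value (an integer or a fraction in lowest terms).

Σ = 414730

Compute t_(k+1)/t_k: get (10*k**4 + 44*k**3 + 68*k**2 + 38*k + 3)/(10*k**4 + 4*k**3 - 4*k**2 - 6*k - 1).
Factor: A=1; B=1; C=k**4 + 2*k**3/5 - 2*k**2/5 - 3*k/5 - 1/10.
Set up (1)·f(k+1) − (1)·f(k) − (k**4 + 2*k**3/5 - 2*k**2/5 - 3*k/5 - 1/10) = 0.
deg f ≤ 5 (via 0,0,4).
Solve for f: f(k) = k*(2*k**4 - 4*k**3 + 1)/10 (degree 5 ≤ 5).
Certificate R = B(k−1)f/C = k*(2*k**4 - 4*k**3 + 1)/(10*k**4 + 4*k**3 - 4*k**2 - 6*k - 1) gives s_k = 2*k**5 - 4*k**4 + k.
Verify: 10*k**4 + 4*k**3 - 4*k**2 - 6*k - 1 matches t_k.
Σ_(k=2)^(11) t_k = s_(12) − s_(2) = 414732 − (2) = 414730.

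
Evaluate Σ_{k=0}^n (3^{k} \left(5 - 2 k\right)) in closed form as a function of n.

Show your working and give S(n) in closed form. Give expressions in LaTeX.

S(n) = - 3^{n + 1} n + 3^{n + 2} - 4

Compute t_(k+1)/t_k: get 3*(2*k - 3)/(2*k - 5).
Factor: A=3; B=1; C=k - 5/2.
Key eq: (3)·f(k+1) = (1)·f(k) + (k - 5/2).
deg f ≤ 1 (via 0,0,1).
Coefficient equations give f(k) = (k - 4)/2.
Get s_k = R·t_k = 3**k*(4 - k) with R(k) = B(k−1)f(k)/C(k) = (k - 4)/(2*k - 5).
Δs = 3**k*(5 - 2*k), as required.
Σ_(k=0)^n t_k = s_(n+1) − s_(0) = (3**(n + 1)*(3 - n)) − (4), i.e. -3**(n + 1)*n + 3**(n + 2) - 4.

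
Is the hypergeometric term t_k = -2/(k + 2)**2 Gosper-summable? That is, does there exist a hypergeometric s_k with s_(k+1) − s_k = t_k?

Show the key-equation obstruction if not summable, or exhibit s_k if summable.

No — key equation has no polynomial f.

Compute t_(k+1)/t_k: get (k + 2)**2/(k + 3)**2.
Gosper form: A/B · C(k+1)/C(k) with A=k**2 + 4*k + 4, B=k**2 + 6*k + 9, C=1.
Solve (k**2 + 4*k + 4)·f(k+1) − (k**2 + 4*k + 4)·f(k) = 1.
deg f ≤ 0 (via 2,2,0).
Write f(k) = c0. Then LHS − RHS = -1, requiring -1 = 0: contradictory. No certificate.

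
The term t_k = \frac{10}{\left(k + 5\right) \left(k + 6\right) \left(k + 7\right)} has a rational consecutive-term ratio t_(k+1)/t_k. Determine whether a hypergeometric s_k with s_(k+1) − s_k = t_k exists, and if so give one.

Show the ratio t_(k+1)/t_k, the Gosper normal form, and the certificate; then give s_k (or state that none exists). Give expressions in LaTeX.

s_k = \frac{k \left(k + 11\right)}{6 \left(k + 5\right) \left(k + 6\right)}

r(k) = (k + 5)/(k + 8) after simplifying.
Gosper form: A/B · C(k+1)/C(k) with A=k + 5, B=k + 8, C=1.
f must satisfy (k + 5)·f(k+1) − (k + 7)·f(k) = 1.
Bound: deg f ≤ 2.
Coefficient equations give f(k) = k*(k + 11)/60.
R(k) = B(k−1)·f(k)/C(k) = k*(k + 7)*(k + 11)/60; s_k = R·t_k = k*(k + 11)/(6*(k + 5)*(k + 6)).
Verify: 10/(k**3 + 18*k**2 + 107*k + 210) matches t_k.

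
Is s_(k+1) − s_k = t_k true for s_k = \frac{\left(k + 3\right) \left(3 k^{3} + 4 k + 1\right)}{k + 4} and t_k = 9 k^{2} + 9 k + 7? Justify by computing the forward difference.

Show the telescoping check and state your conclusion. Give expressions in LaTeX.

s_(k+1) = (k + 4)*(4*k + 3*(k + 1)**3 + 5)/(k + 5)
s_(k+1) − s_k = (9*k**4 + 84*k**3 + 223*k**2 + 204*k + 113)/(k**2 + 9*k + 20)
(s_(k+1) − s_k) − t_k = 3*(-2*k**3 - 15*k**2 - 13*k - 9)/(k**2 + 9*k + 20)

Invalid: residual \frac{3 \left(- 2 k^{3} - 15 k^{2} - 13 k - 9\right)}{k^{2} + 9 k + 20} ≠ 0.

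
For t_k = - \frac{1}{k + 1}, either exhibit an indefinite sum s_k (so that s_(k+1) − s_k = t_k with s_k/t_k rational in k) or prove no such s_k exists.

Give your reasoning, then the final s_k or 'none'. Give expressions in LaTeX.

t_(k+1)/t_k = (k + 1)/(k + 2).
A = k + 1, B = k + 2, C = 1.
f must satisfy (k + 1)·f(k+1) − (k + 1)·f(k) = 1.
Bound: deg f ≤ 0.
f = c0 ⇒ A·f(k+1) − B(k−1)·f(k) − C = -1. The system {-1 = 0} is inconsistent; no antidifference.

none — t_k is not Gosper-summable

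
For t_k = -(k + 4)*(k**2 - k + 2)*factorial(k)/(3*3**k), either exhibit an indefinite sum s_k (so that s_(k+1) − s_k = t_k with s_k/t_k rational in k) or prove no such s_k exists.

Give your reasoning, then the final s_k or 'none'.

s_k = -(k**2 + 3*k - 2)*factorial(k)/3**k

Compute t_(k+1)/t_k: get (k + 1)*(k + 5)*(-k + (k + 1)**2 + 1)/(3*(k + 4)*(k**2 - k + 2)).
Factor: A=k/3 + 1/3; B=1; C=k**3 + 3*k**2 - 2*k + 8.
f must satisfy (k/3 + 1/3)·f(k+1) − (1)·f(k) = k**3 + 3*k**2 - 2*k + 8.
Degrees (1,0,3) ⇒ d ≤ 2.
Solve for f: f(k) = 3*(k**2 + 3*k - 2) (degree 2 ≤ 2).
Then R = B(k−1)f/C = 3*(k**2 + 3*k - 2)/((k + 4)*(k**2 - k + 2)), so s_k = R(k)·t_k = -(k**2 + 3*k - 2)*factorial(k)/3**k.
Verify: -(k + 4)*(k**2 - k + 2)*factorial(k)/(3*3**k) matches t_k.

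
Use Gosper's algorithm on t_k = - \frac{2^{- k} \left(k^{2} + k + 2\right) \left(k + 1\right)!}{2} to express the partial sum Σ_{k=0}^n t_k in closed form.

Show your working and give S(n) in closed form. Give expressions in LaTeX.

S(n) = - 2^{- n - 1} \left(n + 1\right) \left(n + 2\right)!

Ratio r(k) = (k + 2)*(k + (k + 1)**2 + 3)/(2*(k**2 + k + 2)).
Gosper form: A/B · C(k+1)/C(k) with A=k/2 + 1, B=1, C=k**2 + k + 2.
f must satisfy (k/2 + 1)·f(k+1) − (1)·f(k) = k**2 + k + 2.
From deg A=1, deg B=0, deg C=2: d=1.
Coefficient equations give f(k) = 2*k.
R(k) = B(k−1)·f(k)/C(k) = 2*k/(k**2 + k + 2); s_k = R·t_k = -k*factorial(k + 1)/2**k.
Check: Δs_k = -(k**2 + k + 2)*factorial(k + 1)/(2*2**k). ✓
s_(n+1) = -2**(-n - 1)*(n + 1)*factorial(n + 2) and s_(0) = 0, so S(n) = -2**(-n - 1)*(n + 1)*factorial(n + 2).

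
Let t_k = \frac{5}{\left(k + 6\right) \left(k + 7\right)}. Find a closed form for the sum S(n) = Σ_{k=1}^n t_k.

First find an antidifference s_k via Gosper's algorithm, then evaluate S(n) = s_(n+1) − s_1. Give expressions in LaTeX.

Step 1: r(k) = (k + 6)/(k + 8).
Factor: A=k + 6; B=k + 8; C=1.
f must satisfy (k + 6)·f(k+1) − (k + 7)·f(k) = 1.
deg f ≤ 1 (via 1,1,0).
Match coefficients ⇒ f(k) = k/6.
R(k) = B(k−1)·f(k)/C(k) = k*(k + 7)/6; s_k = R·t_k = 5*k/(6*(k + 6)).
Verify: 5/(k**2 + 13*k + 42) matches t_k.
Telescope: S(n) = s_(n+1) − s_(1) = 5*(n + 1)/(6*(n + 7)) − (5/42) = 5*n/(7*(n + 7)).

S(n) = \frac{5 n}{7 \left(n + 7\right)}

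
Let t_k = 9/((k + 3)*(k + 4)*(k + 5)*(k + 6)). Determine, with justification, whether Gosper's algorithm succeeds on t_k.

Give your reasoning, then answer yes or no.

t_(k+1)/t_k = (k + 3)/(k + 7).
So A=k + 3 and B=k + 7, with C=1.
Need (k + 3)·f(k+1) − (k + 6)·f(k) = 1.
Bound: deg f ≤ 3.
A polynomial solution: f(k) = k*(k**2 + 12*k + 47)/180.
Then R = B(k−1)f/C = k*(k + 6)*(k**2 + 12*k + 47)/180, so s_k = R(k)·t_k = k*(k**2 + 12*k + 47)/(20*(k + 3)*(k + 4)*(k + 5)).
Verify: 9/(k**4 + 18*k**3 + 119*k**2 + 342*k + 360) matches t_k.

Yes. s_k = k*(k**2 + 12*k + 47)/(20*(k + 3)*(k + 4)*(k + 5)).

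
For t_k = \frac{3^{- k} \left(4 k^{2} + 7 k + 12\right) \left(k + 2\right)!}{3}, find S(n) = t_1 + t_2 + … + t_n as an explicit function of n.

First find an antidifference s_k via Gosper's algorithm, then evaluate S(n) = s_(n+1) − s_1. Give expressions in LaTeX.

S(n) = -14 + \frac{4 \cdot 3^{- n} n \left(n + 3\right)!}{3} + \frac{7 \cdot 3^{- n} \left(n + 3\right)!}{3}

Step 1: r(k) = (k + 3)*(7*k + 4*(k + 1)**2 + 19)/(3*(4*k**2 + 7*k + 12)).
Normal form (A,B,C) = (k/3 + 1, 1, k**2 + 7*k/4 + 3).
Need (k/3 + 1)·f(k+1) − (1)·f(k) = k**2 + 7*k/4 + 3.
d = 1 from the (1,0,2) case.
Match coefficients ⇒ f(k) = 3*(4*k + 3)/4.
R(k) = B(k−1)·f(k)/C(k) = 3*(4*k + 3)/(4*k**2 + 7*k + 12); s_k = R·t_k = (4*k + 3)*factorial(k + 2)/3**k.
Verify: (4*k**2 + 7*k + 12)*factorial(k + 2)/(3*3**k) matches t_k.
Σ_(k=1)^n t_k = s_(n+1) − s_(1) = (3**(-n - 1)*(4*n + 7)*factorial(n + 3)) − (14), i.e. -14 + 4*n*factorial(n + 3)/(3*3**n) + 7*factorial(n + 3)/(3*3**n).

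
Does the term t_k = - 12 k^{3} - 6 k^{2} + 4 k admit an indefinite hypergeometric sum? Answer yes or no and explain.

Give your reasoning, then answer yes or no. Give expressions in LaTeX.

The ratio is (6*k**3 + 21*k**2 + 22*k + 7)/(k*(6*k**2 + 3*k - 2)).
Take A(k)=1, B(k)=1, C(k)=k**3 + k**2/2 - k/3.
Key eq: (1)·f(k+1) = (1)·f(k) + (k**3 + k**2/2 - k/3).
d = 4 from the (0,0,3) case.
Coefficient equations give f(k) = k*(k - 1)*(3*k**2 - k - 3)/12.
So s_k = (B(k−1)f/C)·t_k = ((k - 1)*(3*k**2 - k - 3)/(2*(6*k**2 + 3*k - 2)))·t_k = k*(-3*k**3 + 4*k**2 + 2*k - 3).
Check: Δs_k = 2*k*(-6*k**2 - 3*k + 2). ✓

Yes. s_k = k \left(- 3 k^{3} + 4 k^{2} + 2 k - 3\right).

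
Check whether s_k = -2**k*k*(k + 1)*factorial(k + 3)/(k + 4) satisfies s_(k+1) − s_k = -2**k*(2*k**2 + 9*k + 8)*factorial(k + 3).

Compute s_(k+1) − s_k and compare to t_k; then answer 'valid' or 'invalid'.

s_(k+1) = -2**(k + 1)*(k + 1)*(k + 2)*factorial(k + 4)/(k + 5)
s_(k+1) − s_k = -2**k*(k + 1)*(2*k**3 + 19*k**2 + 59*k + 64)*factorial(k + 3)/((k + 4)*(k + 5))
(s_(k+1) − s_k) − t_k = 3*2**k*(2*k**3 + 17*k**2 + 43*k + 32)*factorial(k + 3)/((k + 4)*(k + 5))

Invalid: residual 3*2**k*(2*k**3 + 17*k**2 + 43*k + 32)*factorial(k + 3)/((k + 4)*(k + 5)) ≠ 0.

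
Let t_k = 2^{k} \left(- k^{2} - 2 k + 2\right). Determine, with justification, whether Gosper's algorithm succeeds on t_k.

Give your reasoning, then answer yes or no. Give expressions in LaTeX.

Yes. s_k = 2^{k} k \left(2 - k\right).

t_(k+1)/t_k = 2*(2*k + (k + 1)**2)/(k**2 + 2*k - 2).
Take A(k)=2, B(k)=1, C(k)=k**2 + 2*k - 2.
f must satisfy (2)·f(k+1) − (1)·f(k) = k**2 + 2*k - 2.
d = 2 from the (0,0,2) case.
A polynomial solution: f(k) = k*(k - 2).
So s_k = (B(k−1)f/C)·t_k = (k*(k - 2)/(k**2 + 2*k - 2))·t_k = 2**k*k*(2 - k).
Check: Δs_k = 2**k*(-k**2 - 2*k + 2). ✓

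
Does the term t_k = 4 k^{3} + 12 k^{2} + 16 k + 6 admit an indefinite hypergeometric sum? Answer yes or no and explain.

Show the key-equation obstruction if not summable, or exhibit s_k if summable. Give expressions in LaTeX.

Compute t_(k+1)/t_k: get (2*k**3 + 12*k**2 + 26*k + 19)/(2*k**3 + 6*k**2 + 8*k + 3).
So A=1 and B=1, with C=k**3 + 3*k**2 + 4*k + 3/2.
Need (1)·f(k+1) − (1)·f(k) = k**3 + 3*k**2 + 4*k + 3/2.
From deg A=0, deg B=0, deg C=3: d=4.
Coefficient equations give f(k) = k**2*(k**2 + 2*k + 3)/4.
Then R = B(k−1)f/C = k**2*(k**2 + 2*k + 3)/(2*(2*k**3 + 6*k**2 + 8*k + 3)), so s_k = R(k)·t_k = k**2*(k**2 + 2*k + 3).
Check: Δs_k = 4*k**3 + 12*k**2 + 16*k + 6. ✓

Yes. s_k = k^{2} \left(k^{2} + 2 k + 3\right).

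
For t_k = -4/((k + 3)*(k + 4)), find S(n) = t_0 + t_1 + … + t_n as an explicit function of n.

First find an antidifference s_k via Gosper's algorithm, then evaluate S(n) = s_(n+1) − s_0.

S(n) = 4*(-n - 1)/(3*(n + 4))

Step 1: r(k) = (k + 3)/(k + 5).
A = k + 3, B = k + 5, C = 1.
Need (k + 3)·f(k+1) − (k + 4)·f(k) = 1.
Bound: deg f ≤ 1.
A polynomial solution: f(k) = k/3.
Then R = B(k−1)f/C = k*(k + 4)/3, so s_k = R(k)·t_k = -4*k/(3*k + 9).
Check: Δs_k = -4/(k**2 + 7*k + 12). ✓
s_(n+1) = 4*(-n - 1)/(3*(n + 4)) and s_(0) = 0, so S(n) = 4*(-n - 1)/(3*(n + 4)).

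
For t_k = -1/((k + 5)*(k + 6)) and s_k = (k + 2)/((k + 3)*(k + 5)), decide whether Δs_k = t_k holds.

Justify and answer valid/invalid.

Invalid: residual (2*k + 9)/(k**4 + 18*k**3 + 119*k**2 + 342*k + 360) ≠ 0.

s_(k+1) = (k + 3)/((k + 4)*(k + 6))
s_(k+1) − s_k = (-k**2 - 5*k - 3)/(k**4 + 18*k**3 + 119*k**2 + 342*k + 360)
(s_(k+1) − s_k) − t_k = (2*k + 9)/(k**4 + 18*k**3 + 119*k**2 + 342*k + 360)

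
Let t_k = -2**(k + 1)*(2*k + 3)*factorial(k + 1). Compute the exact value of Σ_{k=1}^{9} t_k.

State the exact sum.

Σ = -81749606392

Step 1: r(k) = 2*(k + 2)*(2*k + 5)/(2*k + 3).
A = 2*k + 4, B = 1, C = k + 3/2.
f must satisfy (2*k + 4)·f(k+1) − (1)·f(k) = k + 3/2.
d = 0 from the (1,0,1) case.
A polynomial solution: f(k) = 1/2.
Certificate R = B(k−1)f/C = 1/(2*k + 3) gives s_k = -2**(k + 1)*factorial(k + 1).
Δs = -2**(k + 1)*(2*k + 3)*factorial(k + 1), as required.
Sum = s_(10) − s_(1); s_(10) = -81749606400, s_(1) = -8 ⇒ -81749606392.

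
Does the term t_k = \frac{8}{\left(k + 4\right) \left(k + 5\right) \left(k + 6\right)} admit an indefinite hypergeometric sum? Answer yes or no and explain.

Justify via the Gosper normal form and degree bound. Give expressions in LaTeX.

Yes. s_k = \frac{k \left(k + 9\right)}{5 \left(k + 4\right) \left(k + 5\right)}.

Ratio r(k) = (k + 4)/(k + 7).
Factor: A=k + 4; B=k + 7; C=1.
f must satisfy (k + 4)·f(k+1) − (k + 6)·f(k) = 1.
Degrees (1,1,0) ⇒ d ≤ 2.
A polynomial solution: f(k) = k*(k + 9)/40.
Then R = B(k−1)f/C = k*(k + 6)*(k + 9)/40, so s_k = R(k)·t_k = k*(k + 9)/(5*(k + 4)*(k + 5)).
Verify: 8/(k**3 + 15*k**2 + 74*k + 120) matches t_k.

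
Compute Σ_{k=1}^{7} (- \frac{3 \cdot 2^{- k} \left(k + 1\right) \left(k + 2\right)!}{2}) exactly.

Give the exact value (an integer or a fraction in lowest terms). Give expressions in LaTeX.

Step 1: r(k) = (k + 2)*(k + 3)/(2*(k + 1)).
So A=k/2 + 3/2 and B=1, with C=k + 1.
Need (k/2 + 3/2)·f(k+1) − (1)·f(k) = k + 1.
d = 0 from the (1,0,1) case.
Solving with deg f ≤ 0: f(k) = 2.
Get s_k = R·t_k = -3*factorial(k + 2)/2**k with R(k) = B(k−1)f(k)/C(k) = 2/(k + 1).
Verify: -3*(k + 1)*factorial(k + 2)/(2*2**k) matches t_k.
Sum = s_(8) − s_(1); s_(8) = -42525, s_(1) = -9 ⇒ -42516.

Σ = -42516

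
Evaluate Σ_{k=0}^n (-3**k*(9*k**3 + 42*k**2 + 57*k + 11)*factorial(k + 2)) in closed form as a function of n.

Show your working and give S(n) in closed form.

t_(k+1)/t_k = 3*(9*k**4 + 96*k**3 + 375*k**2 + 623*k + 357)/(9*k**3 + 42*k**2 + 57*k + 11).
Factor: A=3*k + 9; B=1; C=k**3 + 14*k**2/3 + 19*k/3 + 11/9.
f must satisfy (3*k + 9)·f(k+1) − (1)·f(k) = k**3 + 14*k**2/3 + 19*k/3 + 11/9.
From deg A=1, deg B=0, deg C=3: d=2.
A polynomial solution: f(k) = (3*k**2 - 2)/9.
So s_k = (B(k−1)f/C)·t_k = ((3*k**2 - 2)/(9*k**3 + 42*k**2 + 57*k + 11))·t_k = -3**k*(3*k**2 - 2)*factorial(k + 2).
s_(k+1) − s_k = -3**k*(9*k**3 + 42*k**2 + 57*k + 11)*factorial(k + 2) = t_k.
Evaluate: s_(n+1) = -3**(n + 1)*(3*n**2 + 6*n + 1)*factorial(n + 3); subtract s_(0) = 4 ⇒ S(n) = -9*3**n*n**2*factorial(n + 3) - 18*3**n*n*factorial(n + 3) - 3*3**n*factorial(n + 3) - 4.

S(n) = -9*3**n*n**2*factorial(n + 3) - 18*3**n*n*factorial(n + 3) - 3*3**n*factorial(n + 3) - 4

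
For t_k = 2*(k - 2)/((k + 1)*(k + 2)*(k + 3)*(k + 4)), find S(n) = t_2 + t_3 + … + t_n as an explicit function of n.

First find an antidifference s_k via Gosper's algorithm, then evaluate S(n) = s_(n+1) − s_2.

S(n) = (n**3 + 9*n**2 - 34*n + 24)/(60*(n**3 + 9*n**2 + 26*n + 24))

t_(k+1)/t_k = (k - 1)*(k + 1)/((k - 2)*(k + 5)).
A = k + 1, B = k + 5, C = k - 2.
Need (k + 1)·f(k+1) − (k + 4)·f(k) = k - 2.
deg f ≤ 3 (via 1,1,1).
Solve for f: f(k) = -k*(k**2 + 6*k + 17)/12 (degree 3 ≤ 3).
Get s_k = R·t_k = k*(-k**2 - 6*k - 17)/(6*(k + 1)*(k + 2)*(k + 3)) with R(k) = B(k−1)f(k)/C(k) = -k*(k + 4)*(k**2 + 6*k + 17)/(12*(k - 2)).
Verify: 2*(k - 2)/(k**4 + 10*k**3 + 35*k**2 + 50*k + 24) matches t_k.
Telescope: S(n) = s_(n+1) − s_(2) = (-n**3 - 9*n**2 - 32*n - 24)/(6*(n**3 + 9*n**2 + 26*n + 24)) − (-11/60) = (n**3 + 9*n**2 - 34*n + 24)/(60*(n**3 + 9*n**2 + 26*n + 24)).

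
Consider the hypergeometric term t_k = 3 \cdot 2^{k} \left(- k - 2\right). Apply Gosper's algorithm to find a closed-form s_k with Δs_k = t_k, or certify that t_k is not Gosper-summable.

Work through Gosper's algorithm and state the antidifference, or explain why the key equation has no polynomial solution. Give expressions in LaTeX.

t_(k+1)/t_k = 2*(k + 3)/(k + 2).
So A=2 and B=1, with C=k + 2.
Set up (2)·f(k+1) − (1)·f(k) − (k + 2) = 0.
deg f ≤ 1 (via 0,0,1).
Match coefficients ⇒ f(k) = k.
Certificate R = B(k−1)f/C = k/(k + 2) gives s_k = -3*2**k*k.
Verify: 3*2**k*(-k - 2) matches t_k.

s_k = - 3 \cdot 2^{k} k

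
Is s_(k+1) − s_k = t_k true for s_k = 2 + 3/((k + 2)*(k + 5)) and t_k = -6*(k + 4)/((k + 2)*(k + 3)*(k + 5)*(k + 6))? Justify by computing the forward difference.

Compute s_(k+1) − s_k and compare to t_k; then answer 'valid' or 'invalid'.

Valid: the claim telescopes to t_k.

s_(k+1) = 2 + 3/((k + 3)*(k + 6))
s_(k+1) − s_k = 6*(-k - 4)/(k**4 + 16*k**3 + 91*k**2 + 216*k + 180)
(s_(k+1) − s_k) − t_k = 0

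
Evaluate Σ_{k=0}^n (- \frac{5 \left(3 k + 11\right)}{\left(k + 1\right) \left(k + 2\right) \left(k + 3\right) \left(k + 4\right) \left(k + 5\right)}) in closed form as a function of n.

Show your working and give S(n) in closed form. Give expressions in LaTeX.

The ratio is (k + 1)*(3*k + 14)/((k + 6)*(3*k + 11)).
Gosper form: A/B · C(k+1)/C(k) with A=k + 1, B=k + 6, C=k + 11/3.
Set up (k + 1)·f(k+1) − (k + 5)·f(k) − (k + 11/3) = 0.
deg f ≤ 4 (via 1,1,1).
Match coefficients ⇒ f(k) = k*(k + 3)*(k**2 + 7*k + 14)/24.
So s_k = (B(k−1)f/C)·t_k = (k*(k + 3)*(k + 5)*(k**2 + 7*k + 14)/(8*(3*k + 11)))·t_k = 5*k*(-k**2 - 7*k - 14)/(8*(k**3 + 7*k**2 + 14*k + 8)).
s_(k+1) − s_k = 5*(-3*k - 11)/(k**5 + 15*k**4 + 85*k**3 + 225*k**2 + 274*k + 120) = t_k.
Σ_(k=0)^n t_k = s_(n+1) − s_(0) = (5*(-n**3 - 10*n**2 - 31*n - 22)/(8*(n**3 + 10*n**2 + 31*n + 30))) − (0), i.e. 5*(-n**3 - 10*n**2 - 31*n - 22)/(8*(n**3 + 10*n**2 + 31*n + 30)).

S(n) = \frac{5 \left(- n^{3} - 10 n^{2} - 31 n - 22\right)}{8 \left(n^{3} + 10 n^{2} + 31 n + 30\right)}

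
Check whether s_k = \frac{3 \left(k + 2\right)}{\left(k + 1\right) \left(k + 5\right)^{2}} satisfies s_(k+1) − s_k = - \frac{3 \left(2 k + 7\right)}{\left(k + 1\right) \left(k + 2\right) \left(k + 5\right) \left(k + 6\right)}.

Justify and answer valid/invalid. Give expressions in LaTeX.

s_(k+1) = 3*(k + 3)/((k + 2)*(k + 6)**2)
s_(k+1) − s_k = 3*((k + 1)*(k + 3)*(k + 5)**2 - (k + 2)**2*(k + 6)**2)/((k + 1)*(k + 2)*(k + 5)**2*(k + 6)**2)
(s_(k+1) − s_k) − t_k = 9*(3*k**2 + 25*k + 47)/(k**6 + 25*k**5 + 249*k**4 + 1247*k**3 + 3242*k**2 + 4020*k + 1800)

Invalid: residual \frac{9 \left(3 k^{2} + 25 k + 47\right)}{k^{6} + 25 k^{5} + 249 k^{4} + 1247 k^{3} + 3242 k^{2} + 4020 k + 1800} ≠ 0.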